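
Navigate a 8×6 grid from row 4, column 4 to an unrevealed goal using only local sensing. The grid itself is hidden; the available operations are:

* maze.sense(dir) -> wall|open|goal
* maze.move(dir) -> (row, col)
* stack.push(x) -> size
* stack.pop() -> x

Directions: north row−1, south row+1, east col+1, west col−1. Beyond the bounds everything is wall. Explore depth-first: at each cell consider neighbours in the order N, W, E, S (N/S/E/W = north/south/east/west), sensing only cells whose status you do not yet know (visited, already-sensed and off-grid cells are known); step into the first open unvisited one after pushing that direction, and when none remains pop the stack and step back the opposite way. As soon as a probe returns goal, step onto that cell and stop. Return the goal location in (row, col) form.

Do: sense[north]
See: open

Do: push[north]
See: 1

Do: move[north]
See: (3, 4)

Do: sense[north]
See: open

Do: push[north]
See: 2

Do: move[north]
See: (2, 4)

Do: sense[north]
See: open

Do: push[north]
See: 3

Do: move[north]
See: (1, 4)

Do: sense[north]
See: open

Do: push[north]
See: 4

Do: move[north]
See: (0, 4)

Do: sense[west]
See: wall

Do: sense[east]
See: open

Do: push[east]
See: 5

Do: move[east]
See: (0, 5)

Do: sense[south]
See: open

Do: push[south]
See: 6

Do: move[south]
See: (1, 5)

Do: sense[south]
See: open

Do: push[south]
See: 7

Do: move[south]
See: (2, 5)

Do: sense[south]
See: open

Do: push[south]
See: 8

Do: move[south]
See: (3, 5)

Do: sense[south]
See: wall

Do: pop[]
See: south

Do: move[north]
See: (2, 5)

Do: pop[]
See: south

Do: move[north]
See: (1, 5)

Do: pop[]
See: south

Do: move[north]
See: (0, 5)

Do: pop[]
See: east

Do: move[west]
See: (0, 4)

Do: pop[]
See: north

Do: move[south]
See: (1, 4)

Do: sense[west]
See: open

Do: push[west]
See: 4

Do: move[west]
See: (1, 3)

Do: sense[west]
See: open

Do: push[west]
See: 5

Do: move[west]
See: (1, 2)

Do: sense[north]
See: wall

Do: sense[west]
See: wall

Do: sense[south]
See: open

Do: push[south]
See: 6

Do: move[south]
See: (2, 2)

Do: sense[west]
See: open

Do: push[west]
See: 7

Do: move[west]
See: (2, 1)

Do: sense[west]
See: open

Do: push[west]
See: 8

Do: move[west]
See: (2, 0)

Do: sense[north]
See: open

Do: push[north]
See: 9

Do: move[north]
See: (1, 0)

Do: sense[north]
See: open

Do: push[north]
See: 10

Do: move[north]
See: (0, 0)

Do: sense[east]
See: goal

Do: move[east]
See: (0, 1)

Answer: (0, 1)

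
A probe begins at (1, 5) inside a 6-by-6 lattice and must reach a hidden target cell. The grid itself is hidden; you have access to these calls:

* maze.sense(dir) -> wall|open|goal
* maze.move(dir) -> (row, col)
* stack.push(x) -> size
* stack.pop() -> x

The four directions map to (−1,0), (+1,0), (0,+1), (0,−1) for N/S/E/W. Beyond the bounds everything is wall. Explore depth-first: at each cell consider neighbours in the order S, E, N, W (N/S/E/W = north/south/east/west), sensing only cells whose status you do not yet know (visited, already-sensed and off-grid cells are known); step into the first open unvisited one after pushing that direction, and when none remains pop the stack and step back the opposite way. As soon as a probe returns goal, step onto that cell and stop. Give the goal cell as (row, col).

Step: maze.sense[dir→south]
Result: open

Step: stack.push[x→south]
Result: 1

Step: maze.move[dir→south]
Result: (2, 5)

Step: maze.sense[dir→south]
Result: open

Step: stack.push[x→south]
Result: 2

Step: maze.move[dir→south]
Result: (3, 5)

Step: maze.sense[dir→south]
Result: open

Step: stack.push[x→south]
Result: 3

Step: maze.move[dir→south]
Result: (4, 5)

Step: maze.sense[dir→south]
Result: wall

Step: maze.sense[dir→west]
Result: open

Step: stack.push[x→west]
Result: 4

Step: maze.move[dir→west]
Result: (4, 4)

Step: maze.sense[dir→south]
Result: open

Step: stack.push[x→south]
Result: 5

Step: maze.move[dir→south]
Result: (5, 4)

Step: maze.sense[dir→west]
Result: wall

Step: stack.pop[]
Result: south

Step: maze.move[dir→north]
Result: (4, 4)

Step: maze.sense[dir→north]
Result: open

Step: stack.push[x→north]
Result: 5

Step: maze.move[dir→north]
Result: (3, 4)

Step: maze.sense[dir→north]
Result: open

Step: stack.push[x→north]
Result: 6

Step: maze.move[dir→north]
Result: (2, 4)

Step: maze.sense[dir→north]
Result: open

Step: stack.push[x→north]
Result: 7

Step: maze.move[dir→north]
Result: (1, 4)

Step: maze.sense[dir→north]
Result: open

Step: stack.push[x→north]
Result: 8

Step: maze.move[dir→north]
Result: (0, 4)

Step: maze.sense[dir→east]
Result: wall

Step: maze.sense[dir→west]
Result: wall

Step: stack.pop[]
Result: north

Step: maze.move[dir→south]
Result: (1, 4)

Step: maze.sense[dir→west]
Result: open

Step: stack.push[x→west]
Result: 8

Step: maze.move[dir→west]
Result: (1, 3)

Step: maze.sense[dir→south]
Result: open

Step: stack.push[x→south]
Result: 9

Step: maze.move[dir→south]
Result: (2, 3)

Step: maze.sense[dir→south]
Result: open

Step: stack.push[x→south]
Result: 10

Step: maze.move[dir→south]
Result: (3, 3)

Step: maze.sense[dir→south]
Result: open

Step: stack.push[x→south]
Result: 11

Step: maze.move[dir→south]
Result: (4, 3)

Step: maze.sense[dir→west]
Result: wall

Step: stack.pop[]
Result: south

Step: maze.move[dir→north]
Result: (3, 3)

Step: maze.sense[dir→west]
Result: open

Step: stack.push[x→west]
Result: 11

Step: maze.move[dir→west]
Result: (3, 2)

Step: maze.sense[dir→north]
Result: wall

Step: maze.sense[dir→west]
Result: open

Step: stack.push[x→west]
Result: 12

Step: maze.move[dir→west]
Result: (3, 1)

Step: maze.sense[dir→south]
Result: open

Step: stack.push[x→south]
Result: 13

Step: maze.move[dir→south]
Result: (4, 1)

Step: maze.sense[dir→south]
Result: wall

Step: maze.sense[dir→west]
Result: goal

Step: maze.move[dir→west]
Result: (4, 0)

Answer: (4, 0)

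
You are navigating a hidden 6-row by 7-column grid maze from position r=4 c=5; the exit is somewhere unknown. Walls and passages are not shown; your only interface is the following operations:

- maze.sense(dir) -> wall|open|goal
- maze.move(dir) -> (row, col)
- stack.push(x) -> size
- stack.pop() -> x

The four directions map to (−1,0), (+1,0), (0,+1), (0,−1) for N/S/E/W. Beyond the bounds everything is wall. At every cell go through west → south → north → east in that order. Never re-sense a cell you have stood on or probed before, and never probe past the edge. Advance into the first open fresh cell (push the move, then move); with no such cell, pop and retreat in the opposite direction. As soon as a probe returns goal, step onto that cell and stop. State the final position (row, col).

I invoke maze.sense using dir: west, and observe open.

I call stack.push using x: west, : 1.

I use maze.move using dir: west, and get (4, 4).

I run maze.sense using dir: west, → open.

I invoke stack.push using x: west, and observe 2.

I use maze.move using dir: west, — result: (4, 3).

Using maze.sense using dir: west, which returns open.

Then stack.push using x: west, : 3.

Using maze.move using dir: west, yielding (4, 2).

Invoking maze.sense using dir: west, — result: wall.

Then maze.sense using dir: south, yielding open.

Then stack.push using x: south, which returns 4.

I use maze.move using dir: south, yielding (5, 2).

Calling maze.sense using dir: west, and get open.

Calling stack.push using x: west, yielding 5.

Invoking maze.move using dir: west, and get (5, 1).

I try maze.sense using dir: west, and see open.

Next I call stack.push using x: west, — result: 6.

Then maze.move using dir: west, and observe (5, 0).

Next I call maze.sense using dir: north, and observe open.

Next I call stack.push using x: north, and observe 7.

I call maze.move using dir: north, and get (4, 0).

I run maze.sense using dir: north, : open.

Calling stack.push using x: north, → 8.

Using maze.move using dir: north, : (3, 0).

Now I run maze.sense using dir: north, and get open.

Using stack.push using x: north, and see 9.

I use maze.move using dir: north, and observe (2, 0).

Calling maze.sense using dir: north, yielding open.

I try stack.push using x: north, and see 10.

Calling maze.move using dir: north, giving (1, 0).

Now I run maze.sense using dir: north, and see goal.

Next I call maze.move using dir: north, — result: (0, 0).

Answer: (0, 0)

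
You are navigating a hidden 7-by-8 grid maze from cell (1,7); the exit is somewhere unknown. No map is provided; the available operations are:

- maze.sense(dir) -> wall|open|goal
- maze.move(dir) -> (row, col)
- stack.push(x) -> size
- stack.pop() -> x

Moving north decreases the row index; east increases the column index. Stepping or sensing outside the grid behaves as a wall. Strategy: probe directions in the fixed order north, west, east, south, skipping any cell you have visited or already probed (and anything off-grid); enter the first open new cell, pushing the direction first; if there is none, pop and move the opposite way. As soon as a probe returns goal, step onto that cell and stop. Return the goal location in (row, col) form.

==> sense(north)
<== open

==> push(north)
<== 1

==> move(north)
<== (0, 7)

==> sense(west)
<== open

==> push(west)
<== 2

==> move(west)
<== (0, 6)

==> sense(west)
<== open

==> push(west)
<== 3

==> move(west)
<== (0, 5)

==> sense(west)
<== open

==> push(west)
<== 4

==> move(west)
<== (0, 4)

==> sense(west)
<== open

==> push(west)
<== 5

==> move(west)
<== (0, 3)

==> sense(west)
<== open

==> push(west)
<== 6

==> move(west)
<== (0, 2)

==> sense(west)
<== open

==> push(west)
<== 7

==> move(west)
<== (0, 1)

==> sense(west)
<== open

==> push(west)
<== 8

==> move(west)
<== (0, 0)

==> sense(south)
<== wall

==> pop()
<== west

==> move(east)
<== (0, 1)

==> sense(south)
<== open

==> push(south)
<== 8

==> move(south)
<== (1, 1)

==> sense(east)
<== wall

==> sense(south)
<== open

==> push(south)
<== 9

==> move(south)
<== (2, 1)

==> sense(west)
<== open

==> push(west)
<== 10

==> move(west)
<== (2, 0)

==> sense(south)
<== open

==> push(south)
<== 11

==> move(south)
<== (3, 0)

==> sense(east)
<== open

==> push(east)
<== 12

==> move(east)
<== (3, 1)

==> sense(east)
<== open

==> push(east)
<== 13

==> move(east)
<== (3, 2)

==> sense(north)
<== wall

==> sense(east)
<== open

==> push(east)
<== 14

==> move(east)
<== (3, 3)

==> sense(north)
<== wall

==> sense(east)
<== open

==> push(east)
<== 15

==> move(east)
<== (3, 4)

==> sense(north)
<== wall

==> sense(east)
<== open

==> push(east)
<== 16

==> move(east)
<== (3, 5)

==> sense(north)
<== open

==> push(north)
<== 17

==> move(north)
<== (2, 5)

==> sense(north)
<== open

==> push(north)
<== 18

==> move(north)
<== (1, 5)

==> sense(west)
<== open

==> push(west)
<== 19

==> move(west)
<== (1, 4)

==> sense(west)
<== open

==> push(west)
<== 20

==> move(west)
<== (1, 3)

==> pop()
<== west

==> move(east)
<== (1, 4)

==> pop()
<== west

==> move(east)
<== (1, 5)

==> sense(east)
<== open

==> push(east)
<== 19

==> move(east)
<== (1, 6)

==> sense(south)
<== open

==> push(south)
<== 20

==> move(south)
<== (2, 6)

==> sense(east)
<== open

==> push(east)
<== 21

==> move(east)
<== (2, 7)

==> sense(south)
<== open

==> push(south)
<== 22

==> move(south)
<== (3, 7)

==> sense(west)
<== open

==> push(west)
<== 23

==> move(west)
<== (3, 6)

==> sense(south)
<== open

==> push(south)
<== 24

==> move(south)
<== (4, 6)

==> sense(west)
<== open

==> push(west)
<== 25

==> move(west)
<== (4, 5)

==> sense(west)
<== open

==> push(west)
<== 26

==> move(west)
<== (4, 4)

==> sense(west)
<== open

==> push(west)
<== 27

==> move(west)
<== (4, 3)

==> sense(west)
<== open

==> push(west)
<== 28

==> move(west)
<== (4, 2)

==> sense(west)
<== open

==> push(west)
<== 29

==> move(west)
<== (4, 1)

==> sense(west)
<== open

==> push(west)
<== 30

==> move(west)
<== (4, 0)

==> sense(south)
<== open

==> push(south)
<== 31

==> move(south)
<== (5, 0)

==> sense(east)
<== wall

==> sense(south)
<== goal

==> move(south)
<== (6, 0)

Answer: (6, 0)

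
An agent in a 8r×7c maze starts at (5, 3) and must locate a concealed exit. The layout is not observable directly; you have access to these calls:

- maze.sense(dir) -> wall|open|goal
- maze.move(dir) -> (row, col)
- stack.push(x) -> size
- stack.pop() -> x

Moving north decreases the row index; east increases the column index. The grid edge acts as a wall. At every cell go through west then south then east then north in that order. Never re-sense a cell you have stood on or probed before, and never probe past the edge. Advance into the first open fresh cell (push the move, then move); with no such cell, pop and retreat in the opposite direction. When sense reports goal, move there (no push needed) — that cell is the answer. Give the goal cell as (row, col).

Step: maze.sense[dir=west]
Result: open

Step: stack.push[x=west]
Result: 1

Step: maze.move[dir=west]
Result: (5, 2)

Step: maze.sense[dir=west]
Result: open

Step: stack.push[x=west]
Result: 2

Step: maze.move[dir=west]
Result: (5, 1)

Step: maze.sense[dir=west]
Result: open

Step: stack.push[x=west]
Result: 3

Step: maze.move[dir=west]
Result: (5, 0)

Step: maze.sense[dir=south]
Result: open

Step: stack.push[x=south]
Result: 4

Step: maze.move[dir=south]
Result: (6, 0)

Step: maze.sense[dir=south]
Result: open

Step: stack.push[x=south]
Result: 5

Step: maze.move[dir=south]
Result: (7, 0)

Step: maze.sense[dir=east]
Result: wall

Step: stack.pop[]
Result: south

Step: maze.move[dir=north]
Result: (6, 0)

Step: maze.sense[dir=east]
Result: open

Step: stack.push[x=east]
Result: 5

Step: maze.move[dir=east]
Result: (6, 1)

Step: maze.sense[dir=east]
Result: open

Step: stack.push[x=east]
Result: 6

Step: maze.move[dir=east]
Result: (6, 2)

Step: maze.sense[dir=south]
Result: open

Step: stack.push[x=south]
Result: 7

Step: maze.move[dir=south]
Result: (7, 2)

Step: maze.sense[dir=east]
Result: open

Step: stack.push[x=east]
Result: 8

Step: maze.move[dir=east]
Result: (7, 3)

Step: maze.sense[dir=east]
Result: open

Step: stack.push[x=east]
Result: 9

Step: maze.move[dir=east]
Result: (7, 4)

Step: maze.sense[dir=east]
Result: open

Step: stack.push[x=east]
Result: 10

Step: maze.move[dir=east]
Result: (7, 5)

Step: maze.sense[dir=east]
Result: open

Step: stack.push[x=east]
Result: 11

Step: maze.move[dir=east]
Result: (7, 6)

Step: maze.sense[dir=north]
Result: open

Step: stack.push[x=north]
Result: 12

Step: maze.move[dir=north]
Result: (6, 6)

Step: maze.sense[dir=west]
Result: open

Step: stack.push[x=west]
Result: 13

Step: maze.move[dir=west]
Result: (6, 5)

Step: maze.sense[dir=west]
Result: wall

Step: maze.sense[dir=north]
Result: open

Step: stack.push[x=north]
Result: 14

Step: maze.move[dir=north]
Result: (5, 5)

Step: maze.sense[dir=west]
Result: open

Step: stack.push[x=west]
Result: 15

Step: maze.move[dir=west]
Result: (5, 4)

Step: maze.sense[dir=north]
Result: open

Step: stack.push[x=north]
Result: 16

Step: maze.move[dir=north]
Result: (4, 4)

Step: maze.sense[dir=west]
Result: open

Step: stack.push[x=west]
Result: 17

Step: maze.move[dir=west]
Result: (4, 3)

Step: maze.sense[dir=west]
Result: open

Step: stack.push[x=west]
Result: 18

Step: maze.move[dir=west]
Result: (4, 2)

Step: maze.sense[dir=west]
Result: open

Step: stack.push[x=west]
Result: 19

Step: maze.move[dir=west]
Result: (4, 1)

Step: maze.sense[dir=west]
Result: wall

Step: maze.sense[dir=north]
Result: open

Step: stack.push[x=north]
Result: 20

Step: maze.move[dir=north]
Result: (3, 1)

Step: maze.sense[dir=west]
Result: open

Step: stack.push[x=west]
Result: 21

Step: maze.move[dir=west]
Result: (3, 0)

Step: maze.sense[dir=north]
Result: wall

Step: stack.pop[]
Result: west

Step: maze.move[dir=east]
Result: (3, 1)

Step: maze.sense[dir=east]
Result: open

Step: stack.push[x=east]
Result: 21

Step: maze.move[dir=east]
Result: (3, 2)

Step: maze.sense[dir=east]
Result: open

Step: stack.push[x=east]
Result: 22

Step: maze.move[dir=east]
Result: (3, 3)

Step: maze.sense[dir=east]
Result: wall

Step: maze.sense[dir=north]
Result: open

Step: stack.push[x=north]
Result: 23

Step: maze.move[dir=north]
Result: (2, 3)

Step: maze.sense[dir=west]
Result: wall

Step: maze.sense[dir=east]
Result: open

Step: stack.push[x=east]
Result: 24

Step: maze.move[dir=east]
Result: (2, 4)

Step: maze.sense[dir=east]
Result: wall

Step: maze.sense[dir=north]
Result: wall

Step: stack.pop[]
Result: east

Step: maze.move[dir=west]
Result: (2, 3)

Step: maze.sense[dir=north]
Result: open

Step: stack.push[x=north]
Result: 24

Step: maze.move[dir=north]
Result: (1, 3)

Step: maze.sense[dir=west]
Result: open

Step: stack.push[x=west]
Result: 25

Step: maze.move[dir=west]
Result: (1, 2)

Step: maze.sense[dir=west]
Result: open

Step: stack.push[x=west]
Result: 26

Step: maze.move[dir=west]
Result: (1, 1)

Step: maze.sense[dir=west]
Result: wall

Step: maze.sense[dir=south]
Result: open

Step: stack.push[x=south]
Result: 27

Step: maze.move[dir=south]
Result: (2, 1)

Step: stack.pop[]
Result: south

Step: maze.move[dir=north]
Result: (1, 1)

Step: maze.sense[dir=north]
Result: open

Step: stack.push[x=north]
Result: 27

Step: maze.move[dir=north]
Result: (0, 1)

Step: maze.sense[dir=west]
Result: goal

Step: maze.move[dir=west]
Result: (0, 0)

Answer: (0, 0)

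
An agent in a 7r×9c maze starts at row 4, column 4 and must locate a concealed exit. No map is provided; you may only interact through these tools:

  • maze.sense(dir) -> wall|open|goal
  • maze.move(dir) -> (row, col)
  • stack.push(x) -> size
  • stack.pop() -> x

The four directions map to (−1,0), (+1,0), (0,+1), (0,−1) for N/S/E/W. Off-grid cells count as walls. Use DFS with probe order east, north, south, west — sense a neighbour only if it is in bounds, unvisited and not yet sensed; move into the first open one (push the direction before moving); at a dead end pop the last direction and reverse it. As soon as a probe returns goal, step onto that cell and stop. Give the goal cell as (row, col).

==> maze.sense(dir=east)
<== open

==> stack.push(x=east)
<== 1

==> maze.move(dir=east)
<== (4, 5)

==> maze.sense(dir=east)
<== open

==> stack.push(x=east)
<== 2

==> maze.move(dir=east)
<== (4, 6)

==> maze.sense(dir=east)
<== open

==> stack.push(x=east)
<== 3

==> maze.move(dir=east)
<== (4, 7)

==> maze.sense(dir=east)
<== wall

==> maze.sense(dir=north)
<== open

==> stack.push(x=north)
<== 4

==> maze.move(dir=north)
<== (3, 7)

==> maze.sense(dir=east)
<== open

==> stack.push(x=east)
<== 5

==> maze.move(dir=east)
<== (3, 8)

==> maze.sense(dir=north)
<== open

==> stack.push(x=north)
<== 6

==> maze.move(dir=north)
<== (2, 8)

==> maze.sense(dir=north)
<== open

==> stack.push(x=north)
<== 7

==> maze.move(dir=north)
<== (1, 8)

==> maze.sense(dir=north)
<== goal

==> maze.move(dir=north)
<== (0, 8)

Answer: (0, 8)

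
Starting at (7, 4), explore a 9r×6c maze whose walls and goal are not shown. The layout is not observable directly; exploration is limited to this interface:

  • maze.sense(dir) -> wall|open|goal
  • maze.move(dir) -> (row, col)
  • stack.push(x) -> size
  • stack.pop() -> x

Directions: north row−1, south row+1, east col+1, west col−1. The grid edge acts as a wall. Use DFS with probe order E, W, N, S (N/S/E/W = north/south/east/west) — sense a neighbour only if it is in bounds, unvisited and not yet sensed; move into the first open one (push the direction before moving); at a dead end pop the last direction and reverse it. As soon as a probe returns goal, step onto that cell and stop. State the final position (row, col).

>>> maze.sense dir→east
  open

>>> stack.push x→east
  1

>>> maze.move dir→east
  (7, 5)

>>> maze.sense dir→north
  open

>>> stack.push x→north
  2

>>> maze.move dir→north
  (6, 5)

>>> maze.sense dir→west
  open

>>> stack.push x→west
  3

>>> maze.move dir→west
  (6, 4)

>>> maze.sense dir→west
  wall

>>> maze.sense dir→north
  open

>>> stack.push x→north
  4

>>> maze.move dir→north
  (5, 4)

>>> maze.sense dir→east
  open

>>> stack.push x→east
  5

>>> maze.move dir→east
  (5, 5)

>>> maze.sense dir→north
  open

>>> stack.push x→north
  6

>>> maze.move dir→north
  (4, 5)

>>> maze.sense dir→west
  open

>>> stack.push x→west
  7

>>> maze.move dir→west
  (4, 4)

>>> maze.sense dir→west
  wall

>>> maze.sense dir→north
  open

>>> stack.push x→north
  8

>>> maze.move dir→north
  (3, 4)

>>> maze.sense dir→east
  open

>>> stack.push x→east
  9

>>> maze.move dir→east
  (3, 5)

>>> maze.sense dir→north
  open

>>> stack.push x→north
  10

>>> maze.move dir→north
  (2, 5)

>>> maze.sense dir→west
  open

>>> stack.push x→west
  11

>>> maze.move dir→west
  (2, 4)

>>> maze.sense dir→west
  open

>>> stack.push x→west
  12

>>> maze.move dir→west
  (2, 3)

>>> maze.sense dir→west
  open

>>> stack.push x→west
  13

>>> maze.move dir→west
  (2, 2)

>>> maze.sense dir→west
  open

>>> stack.push x→west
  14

>>> maze.move dir→west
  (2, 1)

>>> maze.sense dir→west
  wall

>>> maze.sense dir→north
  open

>>> stack.push x→north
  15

>>> maze.move dir→north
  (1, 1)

>>> maze.sense dir→east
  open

>>> stack.push x→east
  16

>>> maze.move dir→east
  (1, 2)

>>> maze.sense dir→east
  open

>>> stack.push x→east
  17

>>> maze.move dir→east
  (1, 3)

>>> maze.sense dir→east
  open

>>> stack.push x→east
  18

>>> maze.move dir→east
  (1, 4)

>>> maze.sense dir→east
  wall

>>> maze.sense dir→north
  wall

>>> stack.pop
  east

>>> maze.move dir→west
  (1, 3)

>>> maze.sense dir→north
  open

>>> stack.push x→north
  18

>>> maze.move dir→north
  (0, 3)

>>> maze.sense dir→west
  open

>>> stack.push x→west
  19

>>> maze.move dir→west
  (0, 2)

>>> maze.sense dir→west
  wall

>>> stack.pop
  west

>>> maze.move dir→east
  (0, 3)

>>> stack.pop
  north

>>> maze.move dir→south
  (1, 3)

>>> stack.pop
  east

>>> maze.move dir→west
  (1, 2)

>>> stack.pop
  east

>>> maze.move dir→west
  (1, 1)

>>> maze.sense dir→west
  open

>>> stack.push x→west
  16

>>> maze.move dir→west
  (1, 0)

>>> maze.sense dir→north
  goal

>>> maze.move dir→north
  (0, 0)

Answer: (0, 0)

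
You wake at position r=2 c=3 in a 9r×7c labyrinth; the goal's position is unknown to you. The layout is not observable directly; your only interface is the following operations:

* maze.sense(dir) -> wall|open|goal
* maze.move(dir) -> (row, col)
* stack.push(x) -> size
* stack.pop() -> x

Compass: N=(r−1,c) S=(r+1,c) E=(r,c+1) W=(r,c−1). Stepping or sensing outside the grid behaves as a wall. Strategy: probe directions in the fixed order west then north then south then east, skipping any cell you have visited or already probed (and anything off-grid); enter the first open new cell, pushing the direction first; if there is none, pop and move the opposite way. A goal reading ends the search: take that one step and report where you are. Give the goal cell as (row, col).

$ maze.sense dir→west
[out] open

$ stack.push x→west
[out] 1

$ maze.move dir→west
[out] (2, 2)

$ maze.sense dir→west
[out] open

$ stack.push x→west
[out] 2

$ maze.move dir→west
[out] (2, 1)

$ maze.sense dir→west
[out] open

$ stack.push x→west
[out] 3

$ maze.move dir→west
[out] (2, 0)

$ maze.sense dir→north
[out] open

$ stack.push x→north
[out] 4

$ maze.move dir→north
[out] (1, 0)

$ maze.sense dir→north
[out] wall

$ maze.sense dir→east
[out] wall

$ stack.pop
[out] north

$ maze.move dir→south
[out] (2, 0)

$ maze.sense dir→south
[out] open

$ stack.push x→south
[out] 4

$ maze.move dir→south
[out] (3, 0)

$ maze.sense dir→south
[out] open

$ stack.push x→south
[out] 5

$ maze.move dir→south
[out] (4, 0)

$ maze.sense dir→south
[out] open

$ stack.push x→south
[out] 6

$ maze.move dir→south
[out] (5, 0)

$ maze.sense dir→south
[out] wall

$ maze.sense dir→east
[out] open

$ stack.push x→east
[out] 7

$ maze.move dir→east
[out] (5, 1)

$ maze.sense dir→north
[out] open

$ stack.push x→north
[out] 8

$ maze.move dir→north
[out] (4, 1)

$ maze.sense dir→north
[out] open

$ stack.push x→north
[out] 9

$ maze.move dir→north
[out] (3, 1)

$ maze.sense dir→east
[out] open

$ stack.push x→east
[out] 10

$ maze.move dir→east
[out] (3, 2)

$ maze.sense dir→south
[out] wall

$ maze.sense dir→east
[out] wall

$ stack.pop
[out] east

$ maze.move dir→west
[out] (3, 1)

$ stack.pop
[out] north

$ maze.move dir→south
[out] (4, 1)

$ stack.pop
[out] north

$ maze.move dir→south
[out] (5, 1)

$ maze.sense dir→south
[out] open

$ stack.push x→south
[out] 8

$ maze.move dir→south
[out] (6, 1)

$ maze.sense dir→south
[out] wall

$ maze.sense dir→east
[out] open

$ stack.push x→east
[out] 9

$ maze.move dir→east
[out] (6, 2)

$ maze.sense dir→north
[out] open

$ stack.push x→north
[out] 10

$ maze.move dir→north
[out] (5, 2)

$ maze.sense dir→east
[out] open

$ stack.push x→east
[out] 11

$ maze.move dir→east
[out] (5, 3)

$ maze.sense dir→north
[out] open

$ stack.push x→north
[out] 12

$ maze.move dir→north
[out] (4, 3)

$ maze.sense dir→east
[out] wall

$ stack.pop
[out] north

$ maze.move dir→south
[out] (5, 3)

$ maze.sense dir→south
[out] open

$ stack.push x→south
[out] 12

$ maze.move dir→south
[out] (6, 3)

$ maze.sense dir→south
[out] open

$ stack.push x→south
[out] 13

$ maze.move dir→south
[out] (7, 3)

$ maze.sense dir→west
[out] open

$ stack.push x→west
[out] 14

$ maze.move dir→west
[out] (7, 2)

$ maze.sense dir→south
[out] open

$ stack.push x→south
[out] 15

$ maze.move dir→south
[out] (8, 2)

$ maze.sense dir→west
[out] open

$ stack.push x→west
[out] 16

$ maze.move dir→west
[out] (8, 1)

$ maze.sense dir→west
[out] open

$ stack.push x→west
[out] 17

$ maze.move dir→west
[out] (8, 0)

$ maze.sense dir→north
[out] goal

$ maze.move dir→north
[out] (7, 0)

Answer: (7, 0)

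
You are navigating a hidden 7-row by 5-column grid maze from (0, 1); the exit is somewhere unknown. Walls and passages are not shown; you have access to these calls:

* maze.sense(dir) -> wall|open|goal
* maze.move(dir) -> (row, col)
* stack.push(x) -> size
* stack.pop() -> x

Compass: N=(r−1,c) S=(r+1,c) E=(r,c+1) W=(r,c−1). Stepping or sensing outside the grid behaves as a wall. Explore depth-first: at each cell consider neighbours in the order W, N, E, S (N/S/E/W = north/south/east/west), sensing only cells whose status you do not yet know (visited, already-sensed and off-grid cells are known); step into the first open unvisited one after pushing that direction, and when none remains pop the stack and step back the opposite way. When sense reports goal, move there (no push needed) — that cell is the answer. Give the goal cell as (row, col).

% 1. maze.sense(dir='west') -> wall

% 2. maze.sense(dir='east') -> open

% 3. stack.push(x='east') -> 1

% 4. maze.move(dir='east') -> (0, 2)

% 5. maze.sense(dir='east') -> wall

% 6. maze.sense(dir='south') -> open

% 7. stack.push(x='south') -> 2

% 8. maze.move(dir='south') -> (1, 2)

% 9. maze.sense(dir='west') -> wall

% 10. maze.sense(dir='east') -> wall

% 11. maze.sense(dir='south') -> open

% 12. stack.push(x='south') -> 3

% 13. maze.move(dir='south') -> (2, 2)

% 14. maze.sense(dir='west') -> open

% 15. stack.push(x='west') -> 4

% 16. maze.move(dir='west') -> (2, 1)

% 17. maze.sense(dir='west') -> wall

% 18. maze.sense(dir='south') -> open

% 19. stack.push(x='south') -> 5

% 20. maze.move(dir='south') -> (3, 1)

% 21. maze.sense(dir='west') -> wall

% 22. maze.sense(dir='east') -> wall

% 23. maze.sense(dir='south') -> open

% 24. stack.push(x='south') -> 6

% 25. maze.move(dir='south') -> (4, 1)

% 26. maze.sense(dir='west') -> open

% 27. stack.push(x='west') -> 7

% 28. maze.move(dir='west') -> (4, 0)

% 29. maze.sense(dir='south') -> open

% 30. stack.push(x='south') -> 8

% 31. maze.move(dir='south') -> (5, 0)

% 32. maze.sense(dir='east') -> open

% 33. stack.push(x='east') -> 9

% 34. maze.move(dir='east') -> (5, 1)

% 35. maze.sense(dir='east') -> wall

% 36. maze.sense(dir='south') -> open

% 37. stack.push(x='south') -> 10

% 38. maze.move(dir='south') -> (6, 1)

% 39. maze.sense(dir='west') -> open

% 40. stack.push(x='west') -> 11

% 41. maze.move(dir='west') -> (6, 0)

% 42. stack.pop() -> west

% 43. maze.move(dir='east') -> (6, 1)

% 44. maze.sense(dir='east') -> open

% 45. stack.push(x='east') -> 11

% 46. maze.move(dir='east') -> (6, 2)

% 47. maze.sense(dir='east') -> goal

% 48. maze.move(dir='east') -> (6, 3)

Answer: (6, 3)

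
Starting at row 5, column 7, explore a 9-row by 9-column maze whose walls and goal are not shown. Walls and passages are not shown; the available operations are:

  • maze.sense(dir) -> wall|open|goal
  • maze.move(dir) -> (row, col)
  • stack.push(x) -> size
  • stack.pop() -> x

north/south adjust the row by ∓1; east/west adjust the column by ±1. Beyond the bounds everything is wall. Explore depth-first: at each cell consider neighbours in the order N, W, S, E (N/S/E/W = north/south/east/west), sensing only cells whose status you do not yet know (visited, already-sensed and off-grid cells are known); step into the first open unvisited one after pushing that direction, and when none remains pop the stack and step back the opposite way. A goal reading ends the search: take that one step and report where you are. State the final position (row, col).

~$ sense dir=north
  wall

~$ sense dir=west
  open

~$ push x=west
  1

~$ move dir=west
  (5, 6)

~$ sense dir=north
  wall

~$ sense dir=west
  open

~$ push x=west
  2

~$ move dir=west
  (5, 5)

~$ sense dir=north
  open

~$ push x=north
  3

~$ move dir=north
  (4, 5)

~$ sense dir=north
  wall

~$ sense dir=west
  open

~$ push x=west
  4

~$ move dir=west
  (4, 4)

~$ sense dir=north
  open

~$ push x=north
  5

~$ move dir=north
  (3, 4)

~$ sense dir=north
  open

~$ push x=north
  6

~$ move dir=north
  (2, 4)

~$ sense dir=north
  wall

~$ sense dir=west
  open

~$ push x=west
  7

~$ move dir=west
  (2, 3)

~$ sense dir=north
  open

~$ push x=north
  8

~$ move dir=north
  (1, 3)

~$ sense dir=north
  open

~$ push x=north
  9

~$ move dir=north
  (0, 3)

~$ sense dir=west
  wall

~$ sense dir=east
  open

~$ push x=east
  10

~$ move dir=east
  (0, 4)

~$ sense dir=east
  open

~$ push x=east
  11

~$ move dir=east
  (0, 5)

~$ sense dir=south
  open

~$ push x=south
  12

~$ move dir=south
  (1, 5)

~$ sense dir=south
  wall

~$ sense dir=east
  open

~$ push x=east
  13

~$ move dir=east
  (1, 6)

~$ sense dir=north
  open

~$ push x=north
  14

~$ move dir=north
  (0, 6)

~$ sense dir=east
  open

~$ push x=east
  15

~$ move dir=east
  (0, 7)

~$ sense dir=south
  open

~$ push x=south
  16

~$ move dir=south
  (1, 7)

~$ sense dir=south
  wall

~$ sense dir=east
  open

~$ push x=east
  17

~$ move dir=east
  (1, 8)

~$ sense dir=north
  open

~$ push x=north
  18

~$ move dir=north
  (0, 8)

~$ pop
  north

~$ move dir=south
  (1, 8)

~$ sense dir=south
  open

~$ push x=south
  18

~$ move dir=south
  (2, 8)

~$ sense dir=south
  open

~$ push x=south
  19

~$ move dir=south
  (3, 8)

~$ sense dir=west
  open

~$ push x=west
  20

~$ move dir=west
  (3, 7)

~$ sense dir=west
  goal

~$ move dir=west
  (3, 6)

Answer: (3, 6)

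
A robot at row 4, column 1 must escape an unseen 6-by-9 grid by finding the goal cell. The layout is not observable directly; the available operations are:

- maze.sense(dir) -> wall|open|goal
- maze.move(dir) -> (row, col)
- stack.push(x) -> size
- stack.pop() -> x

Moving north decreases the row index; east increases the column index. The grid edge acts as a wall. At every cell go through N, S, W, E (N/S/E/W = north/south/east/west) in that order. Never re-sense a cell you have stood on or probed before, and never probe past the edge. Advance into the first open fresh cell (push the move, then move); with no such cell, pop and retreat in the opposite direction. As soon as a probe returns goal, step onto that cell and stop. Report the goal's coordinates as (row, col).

[in] maze.sense north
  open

[in] stack.push north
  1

[in] maze.move north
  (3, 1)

[in] maze.sense north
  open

[in] stack.push north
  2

[in] maze.move north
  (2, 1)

[in] maze.sense north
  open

[in] stack.push north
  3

[in] maze.move north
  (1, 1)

[in] maze.sense north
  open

[in] stack.push north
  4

[in] maze.move north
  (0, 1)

[in] maze.sense west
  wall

[in] maze.sense east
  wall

[in] stack.pop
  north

[in] maze.move south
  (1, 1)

[in] maze.sense west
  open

[in] stack.push west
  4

[in] maze.move west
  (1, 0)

[in] maze.sense south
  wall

[in] stack.pop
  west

[in] maze.move east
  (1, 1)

[in] maze.sense east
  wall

[in] stack.pop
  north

[in] maze.move south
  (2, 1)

[in] maze.sense east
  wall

[in] stack.pop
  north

[in] maze.move south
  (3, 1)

[in] maze.sense west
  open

[in] stack.push west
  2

[in] maze.move west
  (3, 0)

[in] maze.sense south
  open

[in] stack.push south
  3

[in] maze.move south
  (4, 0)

[in] maze.sense south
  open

[in] stack.push south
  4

[in] maze.move south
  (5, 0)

[in] maze.sense east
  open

[in] stack.push east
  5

[in] maze.move east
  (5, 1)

[in] maze.sense east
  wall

[in] stack.pop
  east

[in] maze.move west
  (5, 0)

[in] stack.pop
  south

[in] maze.move north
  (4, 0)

[in] stack.pop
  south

[in] maze.move north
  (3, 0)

[in] stack.pop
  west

[in] maze.move east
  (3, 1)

[in] maze.sense east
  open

[in] stack.push east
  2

[in] maze.move east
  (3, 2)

[in] maze.sense south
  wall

[in] maze.sense east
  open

[in] stack.push east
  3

[in] maze.move east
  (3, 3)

[in] maze.sense north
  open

[in] stack.push north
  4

[in] maze.move north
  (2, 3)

[in] maze.sense north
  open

[in] stack.push north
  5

[in] maze.move north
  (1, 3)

[in] maze.sense north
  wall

[in] maze.sense east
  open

[in] stack.push east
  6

[in] maze.move east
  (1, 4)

[in] maze.sense north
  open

[in] stack.push north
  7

[in] maze.move north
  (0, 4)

[in] maze.sense east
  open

[in] stack.push east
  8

[in] maze.move east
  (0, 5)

[in] maze.sense south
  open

[in] stack.push south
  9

[in] maze.move south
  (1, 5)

[in] maze.sense south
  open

[in] stack.push south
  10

[in] maze.move south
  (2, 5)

[in] maze.sense south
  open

[in] stack.push south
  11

[in] maze.move south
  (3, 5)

[in] maze.sense south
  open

[in] stack.push south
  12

[in] maze.move south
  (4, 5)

[in] maze.sense south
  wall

[in] maze.sense west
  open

[in] stack.push west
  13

[in] maze.move west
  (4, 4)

[in] maze.sense north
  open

[in] stack.push north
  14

[in] maze.move north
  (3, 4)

[in] maze.sense north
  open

[in] stack.push north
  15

[in] maze.move north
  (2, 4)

[in] stack.pop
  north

[in] maze.move south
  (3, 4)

[in] stack.pop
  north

[in] maze.move south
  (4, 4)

[in] maze.sense south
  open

[in] stack.push south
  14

[in] maze.move south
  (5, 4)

[in] maze.sense west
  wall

[in] stack.pop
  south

[in] maze.move north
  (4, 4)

[in] maze.sense west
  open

[in] stack.push west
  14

[in] maze.move west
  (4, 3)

[in] stack.pop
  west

[in] maze.move east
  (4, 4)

[in] stack.pop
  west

[in] maze.move east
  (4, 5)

[in] maze.sense east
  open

[in] stack.push east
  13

[in] maze.move east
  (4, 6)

[in] maze.sense north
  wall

[in] maze.sense south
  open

[in] stack.push south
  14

[in] maze.move south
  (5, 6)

[in] maze.sense east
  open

[in] stack.push east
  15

[in] maze.move east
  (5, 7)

[in] maze.sense north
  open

[in] stack.push north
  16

[in] maze.move north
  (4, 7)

[in] maze.sense north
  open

[in] stack.push north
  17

[in] maze.move north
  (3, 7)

[in] maze.sense north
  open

[in] stack.push north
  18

[in] maze.move north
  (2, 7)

[in] maze.sense north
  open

[in] stack.push north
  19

[in] maze.move north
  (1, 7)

[in] maze.sense north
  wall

[in] maze.sense west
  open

[in] stack.push west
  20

[in] maze.move west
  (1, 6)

[in] maze.sense north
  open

[in] stack.push north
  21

[in] maze.move north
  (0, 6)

[in] stack.pop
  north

[in] maze.move south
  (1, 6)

[in] maze.sense south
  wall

[in] stack.pop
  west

[in] maze.move east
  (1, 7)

[in] maze.sense east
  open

[in] stack.push east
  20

[in] maze.move east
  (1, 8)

[in] maze.sense north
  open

[in] stack.push north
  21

[in] maze.move north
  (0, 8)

[in] stack.pop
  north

[in] maze.move south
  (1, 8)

[in] maze.sense south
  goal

[in] maze.move south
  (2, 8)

Answer: (2, 8)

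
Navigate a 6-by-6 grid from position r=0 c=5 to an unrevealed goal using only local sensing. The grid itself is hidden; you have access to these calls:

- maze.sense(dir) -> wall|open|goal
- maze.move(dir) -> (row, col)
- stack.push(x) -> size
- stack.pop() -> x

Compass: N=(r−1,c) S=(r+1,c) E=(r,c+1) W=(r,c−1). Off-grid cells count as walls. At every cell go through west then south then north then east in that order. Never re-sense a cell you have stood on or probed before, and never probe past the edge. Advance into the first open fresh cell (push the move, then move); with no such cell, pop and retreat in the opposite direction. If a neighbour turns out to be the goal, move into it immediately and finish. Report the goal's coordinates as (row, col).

>> maze.sense(dir=west)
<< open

>> stack.push(x=west)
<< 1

>> maze.move(dir=west)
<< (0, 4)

>> maze.sense(dir=west)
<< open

>> stack.push(x=west)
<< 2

>> maze.move(dir=west)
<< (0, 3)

>> maze.sense(dir=west)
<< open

>> stack.push(x=west)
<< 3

>> maze.move(dir=west)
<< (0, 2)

>> maze.sense(dir=west)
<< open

>> stack.push(x=west)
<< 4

>> maze.move(dir=west)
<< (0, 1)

>> maze.sense(dir=west)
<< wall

>> maze.sense(dir=south)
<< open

>> stack.push(x=south)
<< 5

>> maze.move(dir=south)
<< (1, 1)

>> maze.sense(dir=west)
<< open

>> stack.push(x=west)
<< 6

>> maze.move(dir=west)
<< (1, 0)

>> maze.sense(dir=south)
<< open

>> stack.push(x=south)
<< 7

>> maze.move(dir=south)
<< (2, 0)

>> maze.sense(dir=south)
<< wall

>> maze.sense(dir=east)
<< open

>> stack.push(x=east)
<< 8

>> maze.move(dir=east)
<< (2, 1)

>> maze.sense(dir=south)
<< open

>> stack.push(x=south)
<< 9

>> maze.move(dir=south)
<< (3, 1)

>> maze.sense(dir=south)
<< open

>> stack.push(x=south)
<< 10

>> maze.move(dir=south)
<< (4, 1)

>> maze.sense(dir=west)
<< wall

>> maze.sense(dir=south)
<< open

>> stack.push(x=south)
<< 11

>> maze.move(dir=south)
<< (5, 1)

>> maze.sense(dir=west)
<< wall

>> maze.sense(dir=east)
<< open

>> stack.push(x=east)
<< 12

>> maze.move(dir=east)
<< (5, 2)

>> maze.sense(dir=north)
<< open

>> stack.push(x=north)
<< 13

>> maze.move(dir=north)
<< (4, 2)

>> maze.sense(dir=north)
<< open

>> stack.push(x=north)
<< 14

>> maze.move(dir=north)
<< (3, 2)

>> maze.sense(dir=north)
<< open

>> stack.push(x=north)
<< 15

>> maze.move(dir=north)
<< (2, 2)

>> maze.sense(dir=north)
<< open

>> stack.push(x=north)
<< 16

>> maze.move(dir=north)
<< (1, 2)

>> maze.sense(dir=east)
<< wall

>> stack.pop()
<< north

>> maze.move(dir=south)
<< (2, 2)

>> maze.sense(dir=east)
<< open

>> stack.push(x=east)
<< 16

>> maze.move(dir=east)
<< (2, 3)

>> maze.sense(dir=south)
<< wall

>> maze.sense(dir=east)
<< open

>> stack.push(x=east)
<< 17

>> maze.move(dir=east)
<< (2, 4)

>> maze.sense(dir=south)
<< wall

>> maze.sense(dir=north)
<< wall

>> maze.sense(dir=east)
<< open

>> stack.push(x=east)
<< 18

>> maze.move(dir=east)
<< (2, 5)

>> maze.sense(dir=south)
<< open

>> stack.push(x=south)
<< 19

>> maze.move(dir=south)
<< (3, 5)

>> maze.sense(dir=south)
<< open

>> stack.push(x=south)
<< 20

>> maze.move(dir=south)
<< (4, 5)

>> maze.sense(dir=west)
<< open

>> stack.push(x=west)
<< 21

>> maze.move(dir=west)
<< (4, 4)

>> maze.sense(dir=west)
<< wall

>> maze.sense(dir=south)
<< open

>> stack.push(x=south)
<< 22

>> maze.move(dir=south)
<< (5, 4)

>> maze.sense(dir=west)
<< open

>> stack.push(x=west)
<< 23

>> maze.move(dir=west)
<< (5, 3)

>> stack.pop()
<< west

>> maze.move(dir=east)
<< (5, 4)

>> maze.sense(dir=east)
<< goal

>> maze.move(dir=east)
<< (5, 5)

Answer: (5, 5)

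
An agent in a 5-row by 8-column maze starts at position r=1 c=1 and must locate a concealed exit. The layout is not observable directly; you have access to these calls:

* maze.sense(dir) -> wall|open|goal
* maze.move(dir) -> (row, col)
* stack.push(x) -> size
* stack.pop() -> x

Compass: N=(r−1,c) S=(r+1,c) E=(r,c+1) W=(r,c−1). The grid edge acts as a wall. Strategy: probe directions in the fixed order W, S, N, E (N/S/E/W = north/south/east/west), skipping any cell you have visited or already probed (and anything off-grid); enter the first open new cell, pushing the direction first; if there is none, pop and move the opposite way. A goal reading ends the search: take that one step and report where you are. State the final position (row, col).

Then maze.sense using dir=west, — result: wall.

I call maze.sense using dir=south, yielding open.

I call stack.push using x=south, : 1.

Next I call maze.move using dir=south, giving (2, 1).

I invoke maze.sense using dir=west, yielding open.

Then stack.push using x=west, : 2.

Using maze.move using dir=west, giving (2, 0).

Invoking maze.sense using dir=south, : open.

I invoke stack.push using x=south, and get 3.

Using maze.move using dir=south, and get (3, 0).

Calling maze.sense using dir=south, — result: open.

Invoking stack.push using x=south, — result: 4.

Using maze.move using dir=south, which returns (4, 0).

Using maze.sense using dir=east, giving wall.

I try stack.pop(), and see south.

Invoking maze.move using dir=north, which returns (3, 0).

Invoking maze.sense using dir=east, yielding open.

Next I call stack.push using x=east, giving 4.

I call maze.move using dir=east, which returns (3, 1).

Then maze.sense using dir=east, → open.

Invoking stack.push using x=east, giving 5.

I try maze.move using dir=east, which returns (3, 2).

I try maze.sense using dir=south, : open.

I invoke stack.push using x=south, which returns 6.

I invoke maze.move using dir=south, and observe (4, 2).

Invoking maze.sense using dir=east, → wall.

Invoking stack.pop, yielding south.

Then maze.move using dir=north, giving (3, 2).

Next I call maze.sense using dir=north, — result: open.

Then stack.push using x=north, and observe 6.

Using maze.move using dir=north, yielding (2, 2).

Next I call maze.sense using dir=north, — result: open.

I try stack.push using x=north, and get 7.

I invoke maze.move using dir=north, — result: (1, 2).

I invoke maze.sense using dir=north, and see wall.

I invoke maze.sense using dir=east, — result: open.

I try stack.push using x=east, giving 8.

Then maze.move using dir=east, which returns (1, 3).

I use maze.sense using dir=south, and observe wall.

Then maze.sense using dir=north, yielding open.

I try stack.push using x=north, → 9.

Now I run maze.move using dir=north, yielding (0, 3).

I call maze.sense using dir=east, → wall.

I try stack.pop, and get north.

Calling maze.move using dir=south, and get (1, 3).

Then maze.sense using dir=east, and get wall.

Using stack.pop, giving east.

Next I call maze.move using dir=west, and see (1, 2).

I run stack.pop, and observe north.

Invoking maze.move using dir=south, yielding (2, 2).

I use stack.pop, and get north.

Invoking maze.move using dir=south, and get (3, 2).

I run maze.sense using dir=east, giving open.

I run stack.push using x=east, and observe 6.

Then maze.move using dir=east, and get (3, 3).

I call maze.sense using dir=east, and see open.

I call stack.push using x=east, : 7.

Invoking maze.move using dir=east, yielding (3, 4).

I try maze.sense using dir=south, and see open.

I try stack.push using x=south, giving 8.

I run maze.move using dir=south, and see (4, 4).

Now I run maze.sense using dir=east, and see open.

I invoke stack.push using x=east, giving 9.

I try maze.move using dir=east, and see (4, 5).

I invoke maze.sense using dir=north, and observe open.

I try stack.push using x=north, — result: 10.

Next I call maze.move using dir=north, giving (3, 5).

Invoking maze.sense using dir=north, which returns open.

I call stack.push using x=north, yielding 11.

Next I call maze.move using dir=north, and get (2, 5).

I invoke maze.sense using dir=west, which returns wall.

Invoking maze.sense using dir=north, and see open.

I try stack.push using x=north, : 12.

Now I run maze.move using dir=north, which returns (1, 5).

Using maze.sense using dir=north, giving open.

I run stack.push using x=north, and observe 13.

I invoke maze.move using dir=north, yielding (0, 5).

I invoke maze.sense using dir=east, giving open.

Invoking stack.push using x=east, — result: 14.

Next I call maze.move using dir=east, giving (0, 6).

I try maze.sense using dir=south, yielding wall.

Calling maze.sense using dir=east, and see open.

I invoke stack.push using x=east, giving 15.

I call maze.move using dir=east, and get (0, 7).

Next I call maze.sense using dir=south, and see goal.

I call maze.move using dir=south, which returns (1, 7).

Answer: (1, 7)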